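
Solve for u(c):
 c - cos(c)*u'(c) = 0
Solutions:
 u(c) = C1 + Integral(c/cos(c), c)


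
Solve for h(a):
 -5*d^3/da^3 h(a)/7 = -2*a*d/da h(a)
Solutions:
 h(a) = C1 + Integral(C2*airyai(14^(1/3)*5^(2/3)*a/5) + C3*airybi(14^(1/3)*5^(2/3)*a/5), a)


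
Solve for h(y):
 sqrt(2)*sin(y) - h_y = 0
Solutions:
 h(y) = C1 - sqrt(2)*cos(y)


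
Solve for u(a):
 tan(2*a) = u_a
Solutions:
 u(a) = C1 - log(cos(2*a))/2


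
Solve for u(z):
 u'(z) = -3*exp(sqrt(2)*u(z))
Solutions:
 u(z) = sqrt(2)*(2*log(1/(C1 + 3*z)) - log(2))/4


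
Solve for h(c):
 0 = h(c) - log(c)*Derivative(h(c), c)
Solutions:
 h(c) = C1*exp(li(c))


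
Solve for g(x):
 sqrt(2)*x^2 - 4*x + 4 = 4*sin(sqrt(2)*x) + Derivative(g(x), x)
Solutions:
 g(x) = C1 + sqrt(2)*x^3/3 - 2*x^2 + 4*x + 2*sqrt(2)*cos(sqrt(2)*x)


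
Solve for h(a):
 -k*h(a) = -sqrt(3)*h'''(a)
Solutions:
 h(a) = C1*exp(3^(5/6)*a*k^(1/3)/3) + C2*exp(a*k^(1/3)*(-3^(5/6) + 3*3^(1/3)*I)/6) + C3*exp(-a*k^(1/3)*(3^(5/6) + 3*3^(1/3)*I)/6)


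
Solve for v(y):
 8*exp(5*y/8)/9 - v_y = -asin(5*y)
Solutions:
 v(y) = C1 + y*asin(5*y) + sqrt(1 - 25*y^2)/5 + 64*exp(5*y/8)/45


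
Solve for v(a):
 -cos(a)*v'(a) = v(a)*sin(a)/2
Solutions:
 v(a) = C1*sqrt(cos(a))


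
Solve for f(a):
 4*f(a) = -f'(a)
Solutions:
 f(a) = C1*exp(-4*a)


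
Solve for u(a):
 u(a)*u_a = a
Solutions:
 u(a) = -sqrt(C1 + a^2)
 u(a) = sqrt(C1 + a^2)


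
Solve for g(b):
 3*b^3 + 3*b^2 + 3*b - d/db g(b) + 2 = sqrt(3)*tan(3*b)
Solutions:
 g(b) = C1 + 3*b^4/4 + b^3 + 3*b^2/2 + 2*b + sqrt(3)*log(cos(3*b))/3


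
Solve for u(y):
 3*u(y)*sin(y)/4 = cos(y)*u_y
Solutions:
 u(y) = C1/cos(y)^(3/4)


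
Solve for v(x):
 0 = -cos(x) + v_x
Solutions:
 v(x) = C1 + sin(x)


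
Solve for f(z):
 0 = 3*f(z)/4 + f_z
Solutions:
 f(z) = C1*exp(-3*z/4)


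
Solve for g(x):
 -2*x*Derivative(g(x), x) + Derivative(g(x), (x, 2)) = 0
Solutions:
 g(x) = C1 + C2*erfi(x)


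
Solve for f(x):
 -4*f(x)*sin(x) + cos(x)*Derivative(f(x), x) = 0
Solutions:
 f(x) = C1/cos(x)^4


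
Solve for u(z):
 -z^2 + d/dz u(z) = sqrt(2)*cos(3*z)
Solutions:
 u(z) = C1 + z^3/3 + sqrt(2)*sin(3*z)/3


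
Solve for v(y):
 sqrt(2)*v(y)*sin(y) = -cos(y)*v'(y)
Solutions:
 v(y) = C1*cos(y)^(sqrt(2))


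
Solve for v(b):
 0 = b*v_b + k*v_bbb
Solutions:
 v(b) = C1 + Integral(C2*airyai(b*(-1/k)^(1/3)) + C3*airybi(b*(-1/k)^(1/3)), b)


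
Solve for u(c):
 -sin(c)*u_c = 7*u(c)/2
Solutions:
 u(c) = C1*(cos(c) + 1)^(7/4)/(cos(c) - 1)^(7/4)


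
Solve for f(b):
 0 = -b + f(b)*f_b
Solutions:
 f(b) = -sqrt(C1 + b^2)
 f(b) = sqrt(C1 + b^2)


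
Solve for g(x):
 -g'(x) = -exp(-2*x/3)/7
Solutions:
 g(x) = C1 - 3*exp(-2*x/3)/14


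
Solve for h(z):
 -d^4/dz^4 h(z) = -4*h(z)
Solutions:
 h(z) = C1*exp(-sqrt(2)*z) + C2*exp(sqrt(2)*z) + C3*sin(sqrt(2)*z) + C4*cos(sqrt(2)*z)


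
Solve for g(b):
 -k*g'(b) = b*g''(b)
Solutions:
 g(b) = C1 + b^(1 - re(k))*(C2*sin(log(b)*Abs(im(k))) + C3*cos(log(b)*im(k)))


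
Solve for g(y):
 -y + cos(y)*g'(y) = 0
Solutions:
 g(y) = C1 + Integral(y/cos(y), y)


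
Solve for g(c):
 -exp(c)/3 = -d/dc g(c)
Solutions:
 g(c) = C1 + exp(c)/3


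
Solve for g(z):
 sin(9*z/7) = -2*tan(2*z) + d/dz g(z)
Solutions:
 g(z) = C1 - log(cos(2*z)) - 7*cos(9*z/7)/9


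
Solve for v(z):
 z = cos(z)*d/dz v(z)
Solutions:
 v(z) = C1 + Integral(z/cos(z), z)


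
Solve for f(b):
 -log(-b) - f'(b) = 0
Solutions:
 f(b) = C1 - b*log(-b) + b


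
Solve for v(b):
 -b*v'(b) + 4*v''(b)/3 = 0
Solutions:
 v(b) = C1 + C2*erfi(sqrt(6)*b/4)


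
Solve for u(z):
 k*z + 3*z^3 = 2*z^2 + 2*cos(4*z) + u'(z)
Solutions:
 u(z) = C1 + k*z^2/2 + 3*z^4/4 - 2*z^3/3 - sin(4*z)/2


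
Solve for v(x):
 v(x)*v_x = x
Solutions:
 v(x) = -sqrt(C1 + x^2)
 v(x) = sqrt(C1 + x^2)


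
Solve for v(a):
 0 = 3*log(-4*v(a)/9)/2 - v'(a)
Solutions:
 -2*Integral(1/(log(-_y) - 2*log(3) + 2*log(2)), (_y, v(a)))/3 = C1 - a


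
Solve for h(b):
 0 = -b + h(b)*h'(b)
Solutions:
 h(b) = -sqrt(C1 + b^2)
 h(b) = sqrt(C1 + b^2)


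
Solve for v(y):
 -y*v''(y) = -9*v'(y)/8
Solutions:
 v(y) = C1 + C2*y^(17/8)


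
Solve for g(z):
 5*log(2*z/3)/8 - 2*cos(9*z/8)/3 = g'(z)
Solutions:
 g(z) = C1 + 5*z*log(z)/8 - 5*z*log(3)/8 - 5*z/8 + 5*z*log(2)/8 - 16*sin(9*z/8)/27


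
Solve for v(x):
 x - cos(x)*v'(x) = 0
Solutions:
 v(x) = C1 + Integral(x/cos(x), x)


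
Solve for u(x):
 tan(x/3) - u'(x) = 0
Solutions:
 u(x) = C1 - 3*log(cos(x/3))


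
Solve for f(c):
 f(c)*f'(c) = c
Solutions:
 f(c) = -sqrt(C1 + c^2)
 f(c) = sqrt(C1 + c^2)


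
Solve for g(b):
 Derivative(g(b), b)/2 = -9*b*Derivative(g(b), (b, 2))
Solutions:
 g(b) = C1 + C2*b^(17/18)


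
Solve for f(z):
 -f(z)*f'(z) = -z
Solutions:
 f(z) = -sqrt(C1 + z^2)
 f(z) = sqrt(C1 + z^2)


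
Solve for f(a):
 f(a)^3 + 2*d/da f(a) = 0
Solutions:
 f(a) = -sqrt(-1/(C1 - a))
 f(a) = sqrt(-1/(C1 - a))


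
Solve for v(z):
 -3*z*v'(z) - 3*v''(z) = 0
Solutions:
 v(z) = C1 + C2*erf(sqrt(2)*z/2)


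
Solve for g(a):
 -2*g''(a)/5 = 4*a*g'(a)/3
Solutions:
 g(a) = C1 + C2*erf(sqrt(15)*a/3)


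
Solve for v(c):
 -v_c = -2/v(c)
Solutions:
 v(c) = -sqrt(C1 + 4*c)
 v(c) = sqrt(C1 + 4*c)


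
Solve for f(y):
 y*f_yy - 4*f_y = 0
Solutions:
 f(y) = C1 + C2*y^5


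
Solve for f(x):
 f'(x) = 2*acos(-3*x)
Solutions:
 f(x) = C1 + 2*x*acos(-3*x) + 2*sqrt(1 - 9*x^2)/3


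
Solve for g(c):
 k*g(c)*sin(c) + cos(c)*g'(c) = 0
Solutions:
 g(c) = C1*exp(k*log(cos(c)))


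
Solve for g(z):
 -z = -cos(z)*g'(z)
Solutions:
 g(z) = C1 + Integral(z/cos(z), z)


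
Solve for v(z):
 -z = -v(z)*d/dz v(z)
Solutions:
 v(z) = -sqrt(C1 + z^2)
 v(z) = sqrt(C1 + z^2)


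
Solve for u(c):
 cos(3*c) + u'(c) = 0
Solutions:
 u(c) = C1 - sin(3*c)/3


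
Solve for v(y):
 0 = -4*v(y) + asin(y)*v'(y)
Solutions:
 v(y) = C1*exp(4*Integral(1/asin(y), y))


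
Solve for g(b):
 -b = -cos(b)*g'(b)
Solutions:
 g(b) = C1 + Integral(b/cos(b), b)


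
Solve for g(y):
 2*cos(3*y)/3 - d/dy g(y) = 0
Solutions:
 g(y) = C1 + 2*sin(3*y)/9


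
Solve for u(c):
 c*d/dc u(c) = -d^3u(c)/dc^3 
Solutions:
 u(c) = C1 + Integral(C2*airyai(-c) + C3*airybi(-c), c)


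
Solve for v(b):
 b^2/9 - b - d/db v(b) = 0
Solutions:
 v(b) = C1 + b^3/27 - b^2/2


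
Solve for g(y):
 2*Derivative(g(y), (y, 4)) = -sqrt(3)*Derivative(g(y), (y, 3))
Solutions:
 g(y) = C1 + C2*y + C3*y^2 + C4*exp(-sqrt(3)*y/2)


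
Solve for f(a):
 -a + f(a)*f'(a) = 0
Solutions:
 f(a) = -sqrt(C1 + a^2)
 f(a) = sqrt(C1 + a^2)


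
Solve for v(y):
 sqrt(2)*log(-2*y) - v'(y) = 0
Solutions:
 v(y) = C1 + sqrt(2)*y*log(-y) + sqrt(2)*y*(-1 + log(2))


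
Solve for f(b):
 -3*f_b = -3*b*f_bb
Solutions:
 f(b) = C1 + C2*b^2


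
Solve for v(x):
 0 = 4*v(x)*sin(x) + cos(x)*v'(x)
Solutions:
 v(x) = C1*cos(x)^4


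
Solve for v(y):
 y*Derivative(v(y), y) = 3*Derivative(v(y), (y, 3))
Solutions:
 v(y) = C1 + Integral(C2*airyai(3^(2/3)*y/3) + C3*airybi(3^(2/3)*y/3), y)


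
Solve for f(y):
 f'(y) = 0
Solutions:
 f(y) = C1


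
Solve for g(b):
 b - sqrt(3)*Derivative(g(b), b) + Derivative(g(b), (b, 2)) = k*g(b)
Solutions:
 g(b) = C1*exp(b*(-sqrt(4*k + 3) + sqrt(3))/2) + C2*exp(b*(sqrt(4*k + 3) + sqrt(3))/2) + b/k - sqrt(3)/k^2


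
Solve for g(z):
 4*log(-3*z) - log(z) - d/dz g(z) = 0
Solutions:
 g(z) = C1 + 3*z*log(z) + z*(-3 + 4*log(3) + 4*I*pi)


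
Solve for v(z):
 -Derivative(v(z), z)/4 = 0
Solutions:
 v(z) = C1


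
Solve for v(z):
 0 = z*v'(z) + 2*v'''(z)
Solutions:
 v(z) = C1 + Integral(C2*airyai(-2^(2/3)*z/2) + C3*airybi(-2^(2/3)*z/2), z)


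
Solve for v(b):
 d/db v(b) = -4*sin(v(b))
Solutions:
 v(b) = -acos((-C1 - exp(8*b))/(C1 - exp(8*b))) + 2*pi
 v(b) = acos((-C1 - exp(8*b))/(C1 - exp(8*b)))


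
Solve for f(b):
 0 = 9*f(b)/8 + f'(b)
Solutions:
 f(b) = C1*exp(-9*b/8)


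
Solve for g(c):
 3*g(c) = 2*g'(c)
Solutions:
 g(c) = C1*exp(3*c/2)


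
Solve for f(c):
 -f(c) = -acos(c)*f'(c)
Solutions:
 f(c) = C1*exp(Integral(1/acos(c), c))


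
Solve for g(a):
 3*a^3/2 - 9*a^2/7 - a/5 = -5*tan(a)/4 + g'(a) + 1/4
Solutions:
 g(a) = C1 + 3*a^4/8 - 3*a^3/7 - a^2/10 - a/4 - 5*log(cos(a))/4


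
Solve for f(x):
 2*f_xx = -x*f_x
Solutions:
 f(x) = C1 + C2*erf(x/2)


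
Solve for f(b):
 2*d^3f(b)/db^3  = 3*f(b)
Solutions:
 f(b) = C3*exp(2^(2/3)*3^(1/3)*b/2) + (C1*sin(2^(2/3)*3^(5/6)*b/4) + C2*cos(2^(2/3)*3^(5/6)*b/4))*exp(-2^(2/3)*3^(1/3)*b/4)


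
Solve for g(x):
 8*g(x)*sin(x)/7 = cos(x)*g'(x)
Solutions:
 g(x) = C1/cos(x)^(8/7)


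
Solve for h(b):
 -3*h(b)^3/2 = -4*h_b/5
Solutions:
 h(b) = -2*sqrt(-1/(C1 + 15*b))
 h(b) = 2*sqrt(-1/(C1 + 15*b))


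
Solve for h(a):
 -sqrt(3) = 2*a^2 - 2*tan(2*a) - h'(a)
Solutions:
 h(a) = C1 + 2*a^3/3 + sqrt(3)*a + log(cos(2*a))


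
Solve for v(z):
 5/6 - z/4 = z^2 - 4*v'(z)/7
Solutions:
 v(z) = C1 + 7*z^3/12 + 7*z^2/32 - 35*z/24


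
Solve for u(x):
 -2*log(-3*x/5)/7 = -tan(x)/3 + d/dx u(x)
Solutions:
 u(x) = C1 - 2*x*log(-x)/7 - 2*x*log(3)/7 + 2*x/7 + 2*x*log(5)/7 - log(cos(x))/3


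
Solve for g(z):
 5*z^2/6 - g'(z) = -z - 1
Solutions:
 g(z) = C1 + 5*z^3/18 + z^2/2 + z


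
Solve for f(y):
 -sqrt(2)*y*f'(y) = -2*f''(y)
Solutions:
 f(y) = C1 + C2*erfi(2^(1/4)*y/2)


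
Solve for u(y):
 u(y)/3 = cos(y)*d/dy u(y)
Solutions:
 u(y) = C1*(sin(y) + 1)^(1/6)/(sin(y) - 1)^(1/6)


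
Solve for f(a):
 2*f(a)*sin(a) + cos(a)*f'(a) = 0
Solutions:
 f(a) = C1*cos(a)^2


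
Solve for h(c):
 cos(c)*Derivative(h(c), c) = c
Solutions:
 h(c) = C1 + Integral(c/cos(c), c)


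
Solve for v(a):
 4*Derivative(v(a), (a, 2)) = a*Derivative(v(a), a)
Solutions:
 v(a) = C1 + C2*erfi(sqrt(2)*a/4)


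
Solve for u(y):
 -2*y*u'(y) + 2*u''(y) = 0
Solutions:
 u(y) = C1 + C2*erfi(sqrt(2)*y/2)


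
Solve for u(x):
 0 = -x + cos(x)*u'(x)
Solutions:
 u(x) = C1 + Integral(x/cos(x), x)


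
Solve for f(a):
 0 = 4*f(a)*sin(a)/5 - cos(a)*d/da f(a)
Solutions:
 f(a) = C1/cos(a)^(4/5)


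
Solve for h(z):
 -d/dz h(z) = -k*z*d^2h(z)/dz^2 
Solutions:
 h(z) = C1 + z^(((re(k) + 1)*re(k) + im(k)^2)/(re(k)^2 + im(k)^2))*(C2*sin(log(z)*Abs(im(k))/(re(k)^2 + im(k)^2)) + C3*cos(log(z)*im(k)/(re(k)^2 + im(k)^2)))


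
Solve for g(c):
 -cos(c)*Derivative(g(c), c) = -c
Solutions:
 g(c) = C1 + Integral(c/cos(c), c)


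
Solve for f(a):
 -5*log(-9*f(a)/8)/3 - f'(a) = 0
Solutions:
 3*Integral(1/(log(-_y) - 3*log(2) + 2*log(3)), (_y, f(a)))/5 = C1 - a


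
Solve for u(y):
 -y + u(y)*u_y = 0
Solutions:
 u(y) = -sqrt(C1 + y^2)
 u(y) = sqrt(C1 + y^2)


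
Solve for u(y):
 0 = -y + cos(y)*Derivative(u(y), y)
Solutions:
 u(y) = C1 + Integral(y/cos(y), y)


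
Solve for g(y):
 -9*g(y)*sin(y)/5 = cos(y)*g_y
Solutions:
 g(y) = C1*cos(y)^(9/5)


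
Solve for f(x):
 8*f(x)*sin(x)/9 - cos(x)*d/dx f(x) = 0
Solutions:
 f(x) = C1/cos(x)^(8/9)


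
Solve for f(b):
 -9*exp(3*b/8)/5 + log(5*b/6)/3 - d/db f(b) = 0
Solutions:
 f(b) = C1 + b*log(b)/3 + b*(-log(6) - 1 + log(5))/3 - 24*exp(3*b/8)/5


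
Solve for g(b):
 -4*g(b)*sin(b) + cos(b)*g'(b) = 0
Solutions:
 g(b) = C1/cos(b)^4


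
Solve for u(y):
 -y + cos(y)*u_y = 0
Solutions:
 u(y) = C1 + Integral(y/cos(y), y)


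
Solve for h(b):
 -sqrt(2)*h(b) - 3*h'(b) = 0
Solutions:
 h(b) = C1*exp(-sqrt(2)*b/3)


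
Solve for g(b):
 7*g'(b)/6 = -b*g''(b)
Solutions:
 g(b) = C1 + C2/b^(1/6)


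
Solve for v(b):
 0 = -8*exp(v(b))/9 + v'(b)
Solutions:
 v(b) = log(-1/(C1 + 8*b)) + 2*log(3)


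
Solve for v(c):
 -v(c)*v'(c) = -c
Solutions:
 v(c) = -sqrt(C1 + c^2)
 v(c) = sqrt(C1 + c^2)


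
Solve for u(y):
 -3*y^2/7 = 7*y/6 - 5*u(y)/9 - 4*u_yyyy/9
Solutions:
 u(y) = 27*y^2/35 + 21*y/10 + (C1*sin(5^(1/4)*y/2) + C2*cos(5^(1/4)*y/2))*exp(-5^(1/4)*y/2) + (C3*sin(5^(1/4)*y/2) + C4*cos(5^(1/4)*y/2))*exp(5^(1/4)*y/2)


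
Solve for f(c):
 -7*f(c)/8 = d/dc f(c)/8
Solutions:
 f(c) = C1*exp(-7*c)


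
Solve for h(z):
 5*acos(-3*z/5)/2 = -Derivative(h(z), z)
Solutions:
 h(z) = C1 - 5*z*acos(-3*z/5)/2 - 5*sqrt(25 - 9*z^2)/6


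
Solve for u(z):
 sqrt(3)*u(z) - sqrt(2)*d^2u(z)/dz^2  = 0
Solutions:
 u(z) = C1*exp(-2^(3/4)*3^(1/4)*z/2) + C2*exp(2^(3/4)*3^(1/4)*z/2)


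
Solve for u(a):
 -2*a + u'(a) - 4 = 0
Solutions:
 u(a) = C1 + a^2 + 4*a


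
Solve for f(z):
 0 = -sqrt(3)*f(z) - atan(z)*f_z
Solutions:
 f(z) = C1*exp(-sqrt(3)*Integral(1/atan(z), z))


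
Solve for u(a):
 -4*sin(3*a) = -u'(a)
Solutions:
 u(a) = C1 - 4*cos(3*a)/3


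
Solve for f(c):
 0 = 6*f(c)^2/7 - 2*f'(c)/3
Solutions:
 f(c) = -7/(C1 + 9*c)


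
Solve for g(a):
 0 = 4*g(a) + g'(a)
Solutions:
 g(a) = C1*exp(-4*a)


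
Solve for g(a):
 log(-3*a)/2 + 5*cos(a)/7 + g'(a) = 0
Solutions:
 g(a) = C1 - a*log(-a)/2 - a*log(3)/2 + a/2 - 5*sin(a)/7


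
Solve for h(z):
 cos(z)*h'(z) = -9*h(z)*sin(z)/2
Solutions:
 h(z) = C1*cos(z)^(9/2)


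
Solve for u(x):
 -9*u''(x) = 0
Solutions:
 u(x) = C1 + C2*x


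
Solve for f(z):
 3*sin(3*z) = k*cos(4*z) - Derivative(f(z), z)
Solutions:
 f(z) = C1 + k*sin(4*z)/4 + cos(3*z)


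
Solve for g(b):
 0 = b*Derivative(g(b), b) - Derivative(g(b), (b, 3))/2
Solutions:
 g(b) = C1 + Integral(C2*airyai(2^(1/3)*b) + C3*airybi(2^(1/3)*b), b)


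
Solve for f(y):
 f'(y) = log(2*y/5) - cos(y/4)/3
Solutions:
 f(y) = C1 + y*log(y) - y*log(5) - y + y*log(2) - 4*sin(y/4)/3


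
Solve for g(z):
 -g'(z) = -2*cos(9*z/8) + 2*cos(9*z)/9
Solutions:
 g(z) = C1 + 16*sin(9*z/8)/9 - 2*sin(9*z)/81


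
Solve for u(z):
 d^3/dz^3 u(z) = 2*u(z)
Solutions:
 u(z) = C3*exp(2^(1/3)*z) + (C1*sin(2^(1/3)*sqrt(3)*z/2) + C2*cos(2^(1/3)*sqrt(3)*z/2))*exp(-2^(1/3)*z/2)


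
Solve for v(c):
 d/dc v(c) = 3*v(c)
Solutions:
 v(c) = C1*exp(3*c)


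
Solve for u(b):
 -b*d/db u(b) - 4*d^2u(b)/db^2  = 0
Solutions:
 u(b) = C1 + C2*erf(sqrt(2)*b/4)


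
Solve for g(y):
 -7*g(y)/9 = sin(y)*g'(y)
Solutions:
 g(y) = C1*(cos(y) + 1)^(7/18)/(cos(y) - 1)^(7/18)


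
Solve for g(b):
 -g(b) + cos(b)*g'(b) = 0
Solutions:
 g(b) = C1*sqrt(sin(b) + 1)/sqrt(sin(b) - 1)


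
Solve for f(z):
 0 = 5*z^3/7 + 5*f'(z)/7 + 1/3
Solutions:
 f(z) = C1 - z^4/4 - 7*z/15


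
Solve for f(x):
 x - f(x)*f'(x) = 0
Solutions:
 f(x) = -sqrt(C1 + x^2)
 f(x) = sqrt(C1 + x^2)


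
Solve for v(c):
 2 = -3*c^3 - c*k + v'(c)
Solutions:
 v(c) = C1 + 3*c^4/4 + c^2*k/2 + 2*c


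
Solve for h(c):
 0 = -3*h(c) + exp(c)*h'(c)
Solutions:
 h(c) = C1*exp(-3*exp(-c))


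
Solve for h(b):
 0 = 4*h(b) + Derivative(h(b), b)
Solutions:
 h(b) = C1*exp(-4*b)


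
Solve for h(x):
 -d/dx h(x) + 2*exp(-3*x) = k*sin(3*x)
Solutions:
 h(x) = C1 + k*cos(3*x)/3 - 2*exp(-3*x)/3


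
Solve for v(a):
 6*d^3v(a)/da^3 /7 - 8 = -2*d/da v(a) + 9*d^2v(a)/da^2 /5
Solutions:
 v(a) = C1 + 4*a + (C2*sin(sqrt(4431)*a/60) + C3*cos(sqrt(4431)*a/60))*exp(21*a/20)


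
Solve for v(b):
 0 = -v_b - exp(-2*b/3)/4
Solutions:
 v(b) = C1 + 3*exp(-2*b/3)/8


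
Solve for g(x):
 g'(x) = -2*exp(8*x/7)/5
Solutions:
 g(x) = C1 - 7*exp(8*x/7)/20


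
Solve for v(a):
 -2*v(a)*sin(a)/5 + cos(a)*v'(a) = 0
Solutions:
 v(a) = C1/cos(a)^(2/5)


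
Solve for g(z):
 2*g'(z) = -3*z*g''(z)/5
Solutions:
 g(z) = C1 + C2/z^(7/3)


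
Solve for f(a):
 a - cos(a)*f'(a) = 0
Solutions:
 f(a) = C1 + Integral(a/cos(a), a)


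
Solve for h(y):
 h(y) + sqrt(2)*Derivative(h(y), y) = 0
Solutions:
 h(y) = C1*exp(-sqrt(2)*y/2)


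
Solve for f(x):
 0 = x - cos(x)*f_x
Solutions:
 f(x) = C1 + Integral(x/cos(x), x)


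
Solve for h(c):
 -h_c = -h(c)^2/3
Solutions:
 h(c) = -3/(C1 + c)


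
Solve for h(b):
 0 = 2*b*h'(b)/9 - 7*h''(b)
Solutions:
 h(b) = C1 + C2*erfi(sqrt(7)*b/21)


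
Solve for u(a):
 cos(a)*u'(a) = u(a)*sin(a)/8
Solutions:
 u(a) = C1/cos(a)^(1/8)


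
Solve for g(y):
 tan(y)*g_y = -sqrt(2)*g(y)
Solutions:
 g(y) = C1/sin(y)^(sqrt(2))


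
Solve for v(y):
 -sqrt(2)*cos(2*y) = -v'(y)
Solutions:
 v(y) = C1 + sqrt(2)*sin(2*y)/2


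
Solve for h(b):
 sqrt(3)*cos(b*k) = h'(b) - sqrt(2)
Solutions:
 h(b) = C1 + sqrt(2)*b + sqrt(3)*sin(b*k)/k


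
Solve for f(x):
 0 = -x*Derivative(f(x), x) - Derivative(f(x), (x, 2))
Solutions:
 f(x) = C1 + C2*erf(sqrt(2)*x/2)


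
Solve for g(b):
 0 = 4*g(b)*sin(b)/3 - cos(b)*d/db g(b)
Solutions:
 g(b) = C1/cos(b)^(4/3)


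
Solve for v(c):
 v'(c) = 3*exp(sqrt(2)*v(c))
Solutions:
 v(c) = sqrt(2)*(2*log(-1/(C1 + 3*c)) - log(2))/4


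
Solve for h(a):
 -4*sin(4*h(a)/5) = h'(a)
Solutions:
 4*a + 5*log(cos(4*h(a)/5) - 1)/8 - 5*log(cos(4*h(a)/5) + 1)/8 = C1


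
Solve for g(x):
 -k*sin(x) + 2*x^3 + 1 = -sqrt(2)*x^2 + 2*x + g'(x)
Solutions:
 g(x) = C1 + k*cos(x) + x^4/2 + sqrt(2)*x^3/3 - x^2 + x


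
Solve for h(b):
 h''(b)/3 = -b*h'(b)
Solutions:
 h(b) = C1 + C2*erf(sqrt(6)*b/2)


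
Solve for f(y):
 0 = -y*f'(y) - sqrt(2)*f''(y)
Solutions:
 f(y) = C1 + C2*erf(2^(1/4)*y/2)


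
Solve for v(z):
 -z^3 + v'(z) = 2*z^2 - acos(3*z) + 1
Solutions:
 v(z) = C1 + z^4/4 + 2*z^3/3 - z*acos(3*z) + z + sqrt(1 - 9*z^2)/3


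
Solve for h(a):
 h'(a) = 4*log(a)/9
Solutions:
 h(a) = C1 + 4*a*log(a)/9 - 4*a/9


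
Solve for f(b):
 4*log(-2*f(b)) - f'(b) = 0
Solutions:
 -Integral(1/(log(-_y) + log(2)), (_y, f(b)))/4 = C1 - b


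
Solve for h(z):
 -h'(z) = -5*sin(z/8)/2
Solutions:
 h(z) = C1 - 20*cos(z/8)


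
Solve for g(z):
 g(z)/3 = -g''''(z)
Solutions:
 g(z) = (C1*sin(sqrt(2)*3^(3/4)*z/6) + C2*cos(sqrt(2)*3^(3/4)*z/6))*exp(-sqrt(2)*3^(3/4)*z/6) + (C3*sin(sqrt(2)*3^(3/4)*z/6) + C4*cos(sqrt(2)*3^(3/4)*z/6))*exp(sqrt(2)*3^(3/4)*z/6)


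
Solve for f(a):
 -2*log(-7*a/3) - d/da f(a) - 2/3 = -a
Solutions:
 f(a) = C1 + a^2/2 - 2*a*log(-a) + a*(-2*log(7) + 4/3 + 2*log(3))


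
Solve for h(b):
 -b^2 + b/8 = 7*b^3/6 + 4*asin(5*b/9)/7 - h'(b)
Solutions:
 h(b) = C1 + 7*b^4/24 + b^3/3 - b^2/16 + 4*b*asin(5*b/9)/7 + 4*sqrt(81 - 25*b^2)/35


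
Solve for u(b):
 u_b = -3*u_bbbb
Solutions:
 u(b) = C1 + C4*exp(-3^(2/3)*b/3) + (C2*sin(3^(1/6)*b/2) + C3*cos(3^(1/6)*b/2))*exp(3^(2/3)*b/6)


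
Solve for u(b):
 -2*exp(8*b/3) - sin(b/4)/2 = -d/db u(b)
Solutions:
 u(b) = C1 + 3*exp(8*b/3)/4 - 2*cos(b/4)


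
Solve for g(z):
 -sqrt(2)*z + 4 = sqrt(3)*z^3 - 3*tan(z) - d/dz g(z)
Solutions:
 g(z) = C1 + sqrt(3)*z^4/4 + sqrt(2)*z^2/2 - 4*z + 3*log(cos(z))


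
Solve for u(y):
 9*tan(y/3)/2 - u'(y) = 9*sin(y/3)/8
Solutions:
 u(y) = C1 - 27*log(cos(y/3))/2 + 27*cos(y/3)/8


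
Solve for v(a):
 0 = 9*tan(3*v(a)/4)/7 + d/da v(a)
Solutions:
 v(a) = -4*asin(C1*exp(-27*a/28))/3 + 4*pi/3
 v(a) = 4*asin(C1*exp(-27*a/28))/3


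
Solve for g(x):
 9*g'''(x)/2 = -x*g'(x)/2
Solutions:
 g(x) = C1 + Integral(C2*airyai(-3^(1/3)*x/3) + C3*airybi(-3^(1/3)*x/3), x)


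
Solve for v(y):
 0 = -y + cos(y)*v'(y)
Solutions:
 v(y) = C1 + Integral(y/cos(y), y)


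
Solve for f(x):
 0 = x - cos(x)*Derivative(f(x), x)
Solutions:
 f(x) = C1 + Integral(x/cos(x), x)


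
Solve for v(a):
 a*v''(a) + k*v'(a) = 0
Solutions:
 v(a) = C1 + a^(1 - re(k))*(C2*sin(log(a)*Abs(im(k))) + C3*cos(log(a)*im(k)))


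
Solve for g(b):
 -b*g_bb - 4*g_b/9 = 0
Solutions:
 g(b) = C1 + C2*b^(5/9)


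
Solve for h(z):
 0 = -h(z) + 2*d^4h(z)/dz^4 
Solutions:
 h(z) = C1*exp(-2^(3/4)*z/2) + C2*exp(2^(3/4)*z/2) + C3*sin(2^(3/4)*z/2) + C4*cos(2^(3/4)*z/2)


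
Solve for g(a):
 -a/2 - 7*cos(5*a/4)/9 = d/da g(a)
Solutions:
 g(a) = C1 - a^2/4 - 28*sin(5*a/4)/45


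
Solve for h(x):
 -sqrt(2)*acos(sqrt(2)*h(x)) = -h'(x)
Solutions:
 Integral(1/acos(sqrt(2)*_y), (_y, h(x))) = C1 + sqrt(2)*x


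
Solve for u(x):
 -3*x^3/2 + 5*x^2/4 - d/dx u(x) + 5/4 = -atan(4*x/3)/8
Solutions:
 u(x) = C1 - 3*x^4/8 + 5*x^3/12 + x*atan(4*x/3)/8 + 5*x/4 - 3*log(16*x^2 + 9)/64


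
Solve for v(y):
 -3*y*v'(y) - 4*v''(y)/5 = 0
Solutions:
 v(y) = C1 + C2*erf(sqrt(30)*y/4)


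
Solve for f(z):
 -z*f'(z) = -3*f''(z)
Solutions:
 f(z) = C1 + C2*erfi(sqrt(6)*z/6)


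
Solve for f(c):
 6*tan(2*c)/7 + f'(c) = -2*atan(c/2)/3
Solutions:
 f(c) = C1 - 2*c*atan(c/2)/3 + 2*log(c^2 + 4)/3 + 3*log(cos(2*c))/7


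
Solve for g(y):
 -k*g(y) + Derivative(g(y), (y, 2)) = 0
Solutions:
 g(y) = C1*exp(-sqrt(k)*y) + C2*exp(sqrt(k)*y)


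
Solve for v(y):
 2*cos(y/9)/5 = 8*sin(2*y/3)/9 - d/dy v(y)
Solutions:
 v(y) = C1 - 18*sin(y/9)/5 - 4*cos(2*y/3)/3


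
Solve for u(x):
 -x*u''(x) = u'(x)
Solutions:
 u(x) = C1 + C2*log(x)


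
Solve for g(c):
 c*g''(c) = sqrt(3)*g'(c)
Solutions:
 g(c) = C1 + C2*c^(1 + sqrt(3))


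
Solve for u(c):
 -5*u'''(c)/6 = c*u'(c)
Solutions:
 u(c) = C1 + Integral(C2*airyai(-5^(2/3)*6^(1/3)*c/5) + C3*airybi(-5^(2/3)*6^(1/3)*c/5), c)


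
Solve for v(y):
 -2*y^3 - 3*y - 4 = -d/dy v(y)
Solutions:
 v(y) = C1 + y^4/2 + 3*y^2/2 + 4*y


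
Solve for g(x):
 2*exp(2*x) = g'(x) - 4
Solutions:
 g(x) = C1 + 4*x + exp(2*x)


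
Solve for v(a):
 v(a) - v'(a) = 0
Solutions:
 v(a) = C1*exp(a)


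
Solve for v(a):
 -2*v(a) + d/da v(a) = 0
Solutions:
 v(a) = C1*exp(2*a)


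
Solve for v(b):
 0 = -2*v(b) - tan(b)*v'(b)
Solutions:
 v(b) = C1/sin(b)^2


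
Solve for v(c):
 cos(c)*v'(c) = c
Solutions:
 v(c) = C1 + Integral(c/cos(c), c)


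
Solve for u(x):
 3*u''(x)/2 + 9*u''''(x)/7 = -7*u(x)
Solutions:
 u(x) = (C1*sin(sqrt(21)*x*cos(atan(sqrt(15))/2)/3) + C2*cos(sqrt(21)*x*cos(atan(sqrt(15))/2)/3))*exp(-sqrt(21)*x*sin(atan(sqrt(15))/2)/3) + (C3*sin(sqrt(21)*x*cos(atan(sqrt(15))/2)/3) + C4*cos(sqrt(21)*x*cos(atan(sqrt(15))/2)/3))*exp(sqrt(21)*x*sin(atan(sqrt(15))/2)/3)


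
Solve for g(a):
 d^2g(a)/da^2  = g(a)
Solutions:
 g(a) = C1*exp(-a) + C2*exp(a)


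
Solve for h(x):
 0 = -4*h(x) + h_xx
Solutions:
 h(x) = C1*exp(-2*x) + C2*exp(2*x)


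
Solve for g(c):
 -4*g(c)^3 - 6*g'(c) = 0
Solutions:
 g(c) = -sqrt(6)*sqrt(-1/(C1 - 2*c))/2
 g(c) = sqrt(6)*sqrt(-1/(C1 - 2*c))/2


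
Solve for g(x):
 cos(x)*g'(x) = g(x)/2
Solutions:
 g(x) = C1*(sin(x) + 1)^(1/4)/(sin(x) - 1)^(1/4)


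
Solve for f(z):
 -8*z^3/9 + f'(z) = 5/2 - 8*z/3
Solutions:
 f(z) = C1 + 2*z^4/9 - 4*z^2/3 + 5*z/2


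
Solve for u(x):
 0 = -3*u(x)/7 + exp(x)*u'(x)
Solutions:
 u(x) = C1*exp(-3*exp(-x)/7)


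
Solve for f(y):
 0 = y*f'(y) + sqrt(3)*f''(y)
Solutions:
 f(y) = C1 + C2*erf(sqrt(2)*3^(3/4)*y/6)


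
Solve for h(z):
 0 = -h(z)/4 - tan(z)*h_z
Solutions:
 h(z) = C1/sin(z)^(1/4)


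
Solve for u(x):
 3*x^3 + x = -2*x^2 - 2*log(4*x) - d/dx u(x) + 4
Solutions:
 u(x) = C1 - 3*x^4/4 - 2*x^3/3 - x^2/2 - 2*x*log(x) - 4*x*log(2) + 6*x


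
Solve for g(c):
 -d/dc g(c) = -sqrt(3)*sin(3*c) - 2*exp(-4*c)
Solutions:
 g(c) = C1 - sqrt(3)*cos(3*c)/3 - exp(-4*c)/2


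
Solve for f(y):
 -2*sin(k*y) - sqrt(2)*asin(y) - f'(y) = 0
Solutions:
 f(y) = C1 - sqrt(2)*(y*asin(y) + sqrt(1 - y^2)) - 2*Piecewise((-cos(k*y)/k, Ne(k, 0)), (0, True))


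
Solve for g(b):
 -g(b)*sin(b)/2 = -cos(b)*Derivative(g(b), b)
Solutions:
 g(b) = C1/sqrt(cos(b))


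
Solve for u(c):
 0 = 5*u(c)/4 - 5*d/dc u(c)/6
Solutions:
 u(c) = C1*exp(3*c/2)


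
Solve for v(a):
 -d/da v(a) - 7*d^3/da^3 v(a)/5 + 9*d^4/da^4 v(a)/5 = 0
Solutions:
 v(a) = C1 + C2*exp(a*(-2^(2/3)*(27*sqrt(184605) + 11621)^(1/3) - 98*2^(1/3)/(27*sqrt(184605) + 11621)^(1/3) + 28)/108)*sin(2^(1/3)*sqrt(3)*a*(-2^(1/3)*(27*sqrt(184605) + 11621)^(1/3) + 98/(27*sqrt(184605) + 11621)^(1/3))/108) + C3*exp(a*(-2^(2/3)*(27*sqrt(184605) + 11621)^(1/3) - 98*2^(1/3)/(27*sqrt(184605) + 11621)^(1/3) + 28)/108)*cos(2^(1/3)*sqrt(3)*a*(-2^(1/3)*(27*sqrt(184605) + 11621)^(1/3) + 98/(27*sqrt(184605) + 11621)^(1/3))/108) + C4*exp(a*(98*2^(1/3)/(27*sqrt(184605) + 11621)^(1/3) + 14 + 2^(2/3)*(27*sqrt(184605) + 11621)^(1/3))/54)


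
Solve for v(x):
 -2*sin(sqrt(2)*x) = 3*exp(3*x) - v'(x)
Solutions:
 v(x) = C1 + exp(3*x) - sqrt(2)*cos(sqrt(2)*x)


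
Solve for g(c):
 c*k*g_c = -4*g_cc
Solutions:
 g(c) = Piecewise((-sqrt(2)*sqrt(pi)*C1*erf(sqrt(2)*c*sqrt(k)/4)/sqrt(k) - C2, (k > 0) | (k < 0)), (-C1*c - C2, True))


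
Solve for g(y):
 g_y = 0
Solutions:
 g(y) = C1


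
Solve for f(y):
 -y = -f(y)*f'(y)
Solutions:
 f(y) = -sqrt(C1 + y^2)
 f(y) = sqrt(C1 + y^2)


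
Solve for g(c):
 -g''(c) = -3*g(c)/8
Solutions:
 g(c) = C1*exp(-sqrt(6)*c/4) + C2*exp(sqrt(6)*c/4)


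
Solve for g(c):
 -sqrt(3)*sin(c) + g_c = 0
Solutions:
 g(c) = C1 - sqrt(3)*cos(c)


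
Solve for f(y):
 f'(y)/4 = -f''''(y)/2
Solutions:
 f(y) = C1 + C4*exp(-2^(2/3)*y/2) + (C2*sin(2^(2/3)*sqrt(3)*y/4) + C3*cos(2^(2/3)*sqrt(3)*y/4))*exp(2^(2/3)*y/4)


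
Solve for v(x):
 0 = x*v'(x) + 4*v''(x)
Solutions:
 v(x) = C1 + C2*erf(sqrt(2)*x/4)


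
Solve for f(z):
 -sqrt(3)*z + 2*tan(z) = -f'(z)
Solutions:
 f(z) = C1 + sqrt(3)*z^2/2 + 2*log(cos(z))


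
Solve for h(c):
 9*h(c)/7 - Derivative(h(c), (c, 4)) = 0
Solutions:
 h(c) = C1*exp(-sqrt(3)*7^(3/4)*c/7) + C2*exp(sqrt(3)*7^(3/4)*c/7) + C3*sin(sqrt(3)*7^(3/4)*c/7) + C4*cos(sqrt(3)*7^(3/4)*c/7)


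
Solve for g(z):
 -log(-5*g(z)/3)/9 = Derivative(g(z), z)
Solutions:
 9*Integral(1/(log(-_y) - log(3) + log(5)), (_y, g(z))) = C1 - z


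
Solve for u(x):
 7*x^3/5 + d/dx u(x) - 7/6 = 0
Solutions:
 u(x) = C1 - 7*x^4/20 + 7*x/6


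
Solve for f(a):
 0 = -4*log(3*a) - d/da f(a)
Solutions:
 f(a) = C1 - 4*a*log(a) - a*log(81) + 4*a


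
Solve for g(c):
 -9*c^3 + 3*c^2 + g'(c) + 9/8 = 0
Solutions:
 g(c) = C1 + 9*c^4/4 - c^3 - 9*c/8


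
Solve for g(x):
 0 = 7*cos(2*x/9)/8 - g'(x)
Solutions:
 g(x) = C1 + 63*sin(2*x/9)/16


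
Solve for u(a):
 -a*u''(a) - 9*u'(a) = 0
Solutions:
 u(a) = C1 + C2/a^8


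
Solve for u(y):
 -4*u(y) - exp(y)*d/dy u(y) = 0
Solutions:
 u(y) = C1*exp(4*exp(-y))


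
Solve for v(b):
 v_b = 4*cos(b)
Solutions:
 v(b) = C1 + 4*sin(b)


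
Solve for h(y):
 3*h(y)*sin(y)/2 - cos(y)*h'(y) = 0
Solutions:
 h(y) = C1/cos(y)^(3/2)


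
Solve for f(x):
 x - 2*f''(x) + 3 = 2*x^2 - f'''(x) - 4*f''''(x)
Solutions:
 f(x) = C1 + C2*x + C3*exp(x*(-1 + sqrt(33))/8) + C4*exp(-x*(1 + sqrt(33))/8) - x^4/12 - x^3/12 - 11*x^2/8


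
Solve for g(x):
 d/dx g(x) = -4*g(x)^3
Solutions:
 g(x) = -sqrt(2)*sqrt(-1/(C1 - 4*x))/2
 g(x) = sqrt(2)*sqrt(-1/(C1 - 4*x))/2


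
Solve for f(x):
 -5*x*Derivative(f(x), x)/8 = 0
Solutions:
 f(x) = C1


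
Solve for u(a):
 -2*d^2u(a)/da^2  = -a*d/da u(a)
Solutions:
 u(a) = C1 + C2*erfi(a/2)


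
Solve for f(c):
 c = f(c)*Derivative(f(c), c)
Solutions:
 f(c) = -sqrt(C1 + c^2)
 f(c) = sqrt(C1 + c^2)


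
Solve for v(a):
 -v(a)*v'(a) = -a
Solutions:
 v(a) = -sqrt(C1 + a^2)
 v(a) = sqrt(C1 + a^2)


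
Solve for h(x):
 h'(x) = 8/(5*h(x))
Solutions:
 h(x) = -sqrt(C1 + 80*x)/5
 h(x) = sqrt(C1 + 80*x)/5


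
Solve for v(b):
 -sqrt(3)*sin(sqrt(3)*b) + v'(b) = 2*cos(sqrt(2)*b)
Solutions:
 v(b) = C1 + sqrt(2)*sin(sqrt(2)*b) - cos(sqrt(3)*b)


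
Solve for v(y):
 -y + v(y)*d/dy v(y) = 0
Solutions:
 v(y) = -sqrt(C1 + y^2)
 v(y) = sqrt(C1 + y^2)


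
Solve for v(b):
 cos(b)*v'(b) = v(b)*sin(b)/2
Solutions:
 v(b) = C1/sqrt(cos(b))


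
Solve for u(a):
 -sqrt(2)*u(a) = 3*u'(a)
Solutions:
 u(a) = C1*exp(-sqrt(2)*a/3)


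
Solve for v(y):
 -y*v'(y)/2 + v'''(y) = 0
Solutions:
 v(y) = C1 + Integral(C2*airyai(2^(2/3)*y/2) + C3*airybi(2^(2/3)*y/2), y)


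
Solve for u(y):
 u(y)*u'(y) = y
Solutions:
 u(y) = -sqrt(C1 + y^2)
 u(y) = sqrt(C1 + y^2)


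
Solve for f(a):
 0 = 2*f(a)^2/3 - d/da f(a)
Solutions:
 f(a) = -3/(C1 + 2*a)


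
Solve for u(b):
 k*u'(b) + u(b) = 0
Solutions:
 u(b) = C1*exp(-b/k)


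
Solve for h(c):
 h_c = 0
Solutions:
 h(c) = C1


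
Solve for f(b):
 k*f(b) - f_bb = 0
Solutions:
 f(b) = C1*exp(-b*sqrt(k)) + C2*exp(b*sqrt(k))


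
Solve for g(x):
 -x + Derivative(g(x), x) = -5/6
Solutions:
 g(x) = C1 + x^2/2 - 5*x/6


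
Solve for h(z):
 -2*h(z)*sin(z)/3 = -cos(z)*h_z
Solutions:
 h(z) = C1/cos(z)^(2/3)


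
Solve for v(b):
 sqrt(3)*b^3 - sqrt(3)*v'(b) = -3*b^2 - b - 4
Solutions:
 v(b) = C1 + b^4/4 + sqrt(3)*b^3/3 + sqrt(3)*b^2/6 + 4*sqrt(3)*b/3


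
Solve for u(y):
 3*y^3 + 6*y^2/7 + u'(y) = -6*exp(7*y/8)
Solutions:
 u(y) = C1 - 3*y^4/4 - 2*y^3/7 - 48*exp(7*y/8)/7


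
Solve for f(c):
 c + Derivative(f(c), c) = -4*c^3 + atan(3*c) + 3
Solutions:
 f(c) = C1 - c^4 - c^2/2 + c*atan(3*c) + 3*c - log(9*c^2 + 1)/6


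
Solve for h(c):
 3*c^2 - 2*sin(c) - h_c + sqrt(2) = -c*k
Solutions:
 h(c) = C1 + c^3 + c^2*k/2 + sqrt(2)*c + 2*cos(c)


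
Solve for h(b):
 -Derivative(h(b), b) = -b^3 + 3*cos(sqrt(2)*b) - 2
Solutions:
 h(b) = C1 + b^4/4 + 2*b - 3*sqrt(2)*sin(sqrt(2)*b)/2


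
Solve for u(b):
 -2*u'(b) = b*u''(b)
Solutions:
 u(b) = C1 + C2/b


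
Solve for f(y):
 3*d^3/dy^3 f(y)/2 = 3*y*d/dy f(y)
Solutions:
 f(y) = C1 + Integral(C2*airyai(2^(1/3)*y) + C3*airybi(2^(1/3)*y), y)


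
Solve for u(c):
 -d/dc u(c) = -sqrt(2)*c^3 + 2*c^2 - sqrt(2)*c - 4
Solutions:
 u(c) = C1 + sqrt(2)*c^4/4 - 2*c^3/3 + sqrt(2)*c^2/2 + 4*c


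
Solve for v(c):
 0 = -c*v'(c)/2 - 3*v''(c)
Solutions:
 v(c) = C1 + C2*erf(sqrt(3)*c/6)


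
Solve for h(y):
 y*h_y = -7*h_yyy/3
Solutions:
 h(y) = C1 + Integral(C2*airyai(-3^(1/3)*7^(2/3)*y/7) + C3*airybi(-3^(1/3)*7^(2/3)*y/7), y)


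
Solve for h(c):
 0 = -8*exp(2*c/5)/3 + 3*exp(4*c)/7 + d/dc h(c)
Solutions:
 h(c) = C1 + 20*exp(2*c/5)/3 - 3*exp(4*c)/28


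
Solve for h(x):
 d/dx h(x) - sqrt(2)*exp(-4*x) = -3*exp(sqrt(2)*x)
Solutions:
 h(x) = C1 - 3*sqrt(2)*exp(sqrt(2)*x)/2 - sqrt(2)*exp(-4*x)/4


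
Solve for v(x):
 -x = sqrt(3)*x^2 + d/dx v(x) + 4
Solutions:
 v(x) = C1 - sqrt(3)*x^3/3 - x^2/2 - 4*x


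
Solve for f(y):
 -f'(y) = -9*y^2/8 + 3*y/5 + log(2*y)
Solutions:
 f(y) = C1 + 3*y^3/8 - 3*y^2/10 - y*log(y) - y*log(2) + y


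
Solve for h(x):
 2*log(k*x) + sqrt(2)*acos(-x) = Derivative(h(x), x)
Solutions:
 h(x) = C1 + 2*x*log(k*x) - 2*x + sqrt(2)*(x*acos(-x) + sqrt(1 - x^2))


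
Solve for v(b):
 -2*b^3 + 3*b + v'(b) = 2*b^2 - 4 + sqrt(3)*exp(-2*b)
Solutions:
 v(b) = C1 + b^4/2 + 2*b^3/3 - 3*b^2/2 - 4*b - sqrt(3)*exp(-2*b)/2


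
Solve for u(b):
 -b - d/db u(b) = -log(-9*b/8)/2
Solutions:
 u(b) = C1 - b^2/2 + b*log(-b)/2 + b*(-3*log(2)/2 - 1/2 + log(3))


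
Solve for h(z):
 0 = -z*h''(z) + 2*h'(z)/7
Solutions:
 h(z) = C1 + C2*z^(9/7)


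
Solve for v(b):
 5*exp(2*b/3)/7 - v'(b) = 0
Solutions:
 v(b) = C1 + 15*exp(2*b/3)/14


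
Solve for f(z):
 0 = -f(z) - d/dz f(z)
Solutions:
 f(z) = C1*exp(-z)


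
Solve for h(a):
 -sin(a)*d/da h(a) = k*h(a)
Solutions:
 h(a) = C1*exp(k*(-log(cos(a) - 1) + log(cos(a) + 1))/2)


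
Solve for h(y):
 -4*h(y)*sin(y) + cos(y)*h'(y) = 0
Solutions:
 h(y) = C1/cos(y)^4


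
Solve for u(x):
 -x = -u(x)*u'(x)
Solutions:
 u(x) = -sqrt(C1 + x^2)
 u(x) = sqrt(C1 + x^2)


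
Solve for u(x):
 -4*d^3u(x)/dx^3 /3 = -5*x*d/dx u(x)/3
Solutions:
 u(x) = C1 + Integral(C2*airyai(10^(1/3)*x/2) + C3*airybi(10^(1/3)*x/2), x)


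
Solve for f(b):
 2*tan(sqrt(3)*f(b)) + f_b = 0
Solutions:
 f(b) = sqrt(3)*(pi - asin(C1*exp(-2*sqrt(3)*b)))/3
 f(b) = sqrt(3)*asin(C1*exp(-2*sqrt(3)*b))/3


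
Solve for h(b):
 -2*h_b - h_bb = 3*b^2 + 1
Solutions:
 h(b) = C1 + C2*exp(-2*b) - b^3/2 + 3*b^2/4 - 5*b/4


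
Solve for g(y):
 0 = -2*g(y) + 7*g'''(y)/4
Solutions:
 g(y) = C3*exp(2*7^(2/3)*y/7) + (C1*sin(sqrt(3)*7^(2/3)*y/7) + C2*cos(sqrt(3)*7^(2/3)*y/7))*exp(-7^(2/3)*y/7)


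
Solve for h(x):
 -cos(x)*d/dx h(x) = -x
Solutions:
 h(x) = C1 + Integral(x/cos(x), x)


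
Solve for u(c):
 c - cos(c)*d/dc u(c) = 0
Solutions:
 u(c) = C1 + Integral(c/cos(c), c)


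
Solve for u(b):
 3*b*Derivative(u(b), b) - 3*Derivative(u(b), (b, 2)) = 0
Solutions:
 u(b) = C1 + C2*erfi(sqrt(2)*b/2)


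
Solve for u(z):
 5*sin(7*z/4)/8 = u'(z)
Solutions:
 u(z) = C1 - 5*cos(7*z/4)/14


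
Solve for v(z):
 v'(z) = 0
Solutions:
 v(z) = C1


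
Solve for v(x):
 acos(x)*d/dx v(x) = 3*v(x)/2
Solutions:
 v(x) = C1*exp(3*Integral(1/acos(x), x)/2)


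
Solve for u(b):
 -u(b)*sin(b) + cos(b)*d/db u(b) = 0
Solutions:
 u(b) = C1/cos(b)


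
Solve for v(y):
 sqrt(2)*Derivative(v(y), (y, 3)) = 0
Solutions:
 v(y) = C1 + C2*y + C3*y^2


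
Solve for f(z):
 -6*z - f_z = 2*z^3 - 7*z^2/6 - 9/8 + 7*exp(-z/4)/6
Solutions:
 f(z) = C1 - z^4/2 + 7*z^3/18 - 3*z^2 + 9*z/8 + 14*exp(-z/4)/3


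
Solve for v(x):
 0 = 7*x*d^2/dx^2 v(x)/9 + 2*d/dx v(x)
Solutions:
 v(x) = C1 + C2/x^(11/7)


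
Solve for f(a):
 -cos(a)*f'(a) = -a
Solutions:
 f(a) = C1 + Integral(a/cos(a), a)


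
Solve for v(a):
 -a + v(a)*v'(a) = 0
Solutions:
 v(a) = -sqrt(C1 + a^2)
 v(a) = sqrt(C1 + a^2)


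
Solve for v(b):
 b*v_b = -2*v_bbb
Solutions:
 v(b) = C1 + Integral(C2*airyai(-2^(2/3)*b/2) + C3*airybi(-2^(2/3)*b/2), b)


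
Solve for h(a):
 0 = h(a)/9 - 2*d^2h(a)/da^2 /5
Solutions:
 h(a) = C1*exp(-sqrt(10)*a/6) + C2*exp(sqrt(10)*a/6)


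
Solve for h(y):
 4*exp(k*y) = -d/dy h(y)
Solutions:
 h(y) = C1 - 4*exp(k*y)/k


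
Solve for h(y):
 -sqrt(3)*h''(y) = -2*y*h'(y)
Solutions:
 h(y) = C1 + C2*erfi(3^(3/4)*y/3)


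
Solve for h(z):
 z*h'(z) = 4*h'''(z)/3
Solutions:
 h(z) = C1 + Integral(C2*airyai(6^(1/3)*z/2) + C3*airybi(6^(1/3)*z/2), z)


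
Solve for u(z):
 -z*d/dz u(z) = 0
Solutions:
 u(z) = C1


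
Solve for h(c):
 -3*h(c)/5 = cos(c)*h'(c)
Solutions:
 h(c) = C1*(sin(c) - 1)^(3/10)/(sin(c) + 1)^(3/10)


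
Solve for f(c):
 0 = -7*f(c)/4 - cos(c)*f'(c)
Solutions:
 f(c) = C1*(sin(c) - 1)^(7/8)/(sin(c) + 1)^(7/8)


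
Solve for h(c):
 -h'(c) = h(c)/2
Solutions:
 h(c) = C1*exp(-c/2)


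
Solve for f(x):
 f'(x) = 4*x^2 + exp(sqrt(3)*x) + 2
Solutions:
 f(x) = C1 + 4*x^3/3 + 2*x + sqrt(3)*exp(sqrt(3)*x)/3


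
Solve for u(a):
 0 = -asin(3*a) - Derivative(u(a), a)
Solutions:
 u(a) = C1 - a*asin(3*a) - sqrt(1 - 9*a^2)/3


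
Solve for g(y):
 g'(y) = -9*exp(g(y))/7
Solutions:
 g(y) = log(1/(C1 + 9*y)) + log(7)


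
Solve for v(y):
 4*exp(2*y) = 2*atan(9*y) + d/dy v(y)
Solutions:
 v(y) = C1 - 2*y*atan(9*y) + 2*exp(2*y) + log(81*y^2 + 1)/9


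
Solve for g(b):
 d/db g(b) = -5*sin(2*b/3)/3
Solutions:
 g(b) = C1 + 5*cos(2*b/3)/2


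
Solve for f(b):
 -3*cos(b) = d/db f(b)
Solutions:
 f(b) = C1 - 3*sin(b)


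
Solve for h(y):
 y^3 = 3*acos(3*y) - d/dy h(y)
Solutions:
 h(y) = C1 - y^4/4 + 3*y*acos(3*y) - sqrt(1 - 9*y^2)


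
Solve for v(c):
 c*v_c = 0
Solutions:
 v(c) = C1


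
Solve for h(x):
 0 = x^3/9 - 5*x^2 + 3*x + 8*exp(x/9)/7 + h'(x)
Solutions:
 h(x) = C1 - x^4/36 + 5*x^3/3 - 3*x^2/2 - 72*exp(x/9)/7


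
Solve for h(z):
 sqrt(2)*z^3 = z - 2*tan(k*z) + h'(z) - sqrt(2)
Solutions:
 h(z) = C1 + sqrt(2)*z^4/4 - z^2/2 + sqrt(2)*z + 2*Piecewise((-log(cos(k*z))/k, Ne(k, 0)), (0, True))


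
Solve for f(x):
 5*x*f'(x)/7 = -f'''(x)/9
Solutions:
 f(x) = C1 + Integral(C2*airyai(-45^(1/3)*7^(2/3)*x/7) + C3*airybi(-45^(1/3)*7^(2/3)*x/7), x)


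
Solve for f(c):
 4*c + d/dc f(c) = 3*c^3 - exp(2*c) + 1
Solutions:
 f(c) = C1 + 3*c^4/4 - 2*c^2 + c - exp(2*c)/2


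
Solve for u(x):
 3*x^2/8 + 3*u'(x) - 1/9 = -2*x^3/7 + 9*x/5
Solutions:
 u(x) = C1 - x^4/42 - x^3/24 + 3*x^2/10 + x/27


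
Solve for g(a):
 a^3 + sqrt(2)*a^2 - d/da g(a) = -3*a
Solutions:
 g(a) = C1 + a^4/4 + sqrt(2)*a^3/3 + 3*a^2/2


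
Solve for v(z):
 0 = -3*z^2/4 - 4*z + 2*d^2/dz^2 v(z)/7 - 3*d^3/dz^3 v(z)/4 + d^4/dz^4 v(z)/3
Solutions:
 v(z) = C1 + C2*z + C3*exp(z*(63 - sqrt(1281))/56) + C4*exp(z*(sqrt(1281) + 63)/56) + 7*z^4/32 + 889*z^3/192 + 17101*z^2/512


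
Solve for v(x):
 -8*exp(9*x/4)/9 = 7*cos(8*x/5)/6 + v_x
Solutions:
 v(x) = C1 - 32*exp(9*x/4)/81 - 35*sin(8*x/5)/48


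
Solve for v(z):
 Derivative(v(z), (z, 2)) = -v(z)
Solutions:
 v(z) = C1*sin(z) + C2*cos(z)


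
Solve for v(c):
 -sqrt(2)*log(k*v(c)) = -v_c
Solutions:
 li(k*v(c))/k = C1 + sqrt(2)*c


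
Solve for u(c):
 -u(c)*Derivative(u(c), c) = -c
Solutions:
 u(c) = -sqrt(C1 + c^2)
 u(c) = sqrt(C1 + c^2)


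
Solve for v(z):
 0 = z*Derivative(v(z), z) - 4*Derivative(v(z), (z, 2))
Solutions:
 v(z) = C1 + C2*erfi(sqrt(2)*z/4)


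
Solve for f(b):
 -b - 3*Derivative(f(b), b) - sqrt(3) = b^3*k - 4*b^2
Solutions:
 f(b) = C1 - b^4*k/12 + 4*b^3/9 - b^2/6 - sqrt(3)*b/3


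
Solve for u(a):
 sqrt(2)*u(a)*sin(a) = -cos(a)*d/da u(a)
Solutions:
 u(a) = C1*cos(a)^(sqrt(2))


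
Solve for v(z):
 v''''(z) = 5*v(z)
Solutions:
 v(z) = C1*exp(-5^(1/4)*z) + C2*exp(5^(1/4)*z) + C3*sin(5^(1/4)*z) + C4*cos(5^(1/4)*z)


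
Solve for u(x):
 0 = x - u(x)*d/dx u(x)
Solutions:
 u(x) = -sqrt(C1 + x^2)
 u(x) = sqrt(C1 + x^2)


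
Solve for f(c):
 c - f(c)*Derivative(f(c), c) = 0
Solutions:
 f(c) = -sqrt(C1 + c^2)
 f(c) = sqrt(C1 + c^2)


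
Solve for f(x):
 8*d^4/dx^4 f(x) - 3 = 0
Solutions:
 f(x) = C1 + C2*x + C3*x^2 + C4*x^3 + x^4/64


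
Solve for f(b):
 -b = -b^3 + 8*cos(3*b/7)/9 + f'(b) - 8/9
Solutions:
 f(b) = C1 + b^4/4 - b^2/2 + 8*b/9 - 56*sin(3*b/7)/27


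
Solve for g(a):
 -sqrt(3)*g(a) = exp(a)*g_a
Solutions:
 g(a) = C1*exp(sqrt(3)*exp(-a))


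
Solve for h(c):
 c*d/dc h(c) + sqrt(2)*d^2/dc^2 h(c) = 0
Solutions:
 h(c) = C1 + C2*erf(2^(1/4)*c/2)


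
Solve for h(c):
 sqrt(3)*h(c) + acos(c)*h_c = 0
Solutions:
 h(c) = C1*exp(-sqrt(3)*Integral(1/acos(c), c))


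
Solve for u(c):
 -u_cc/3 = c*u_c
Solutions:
 u(c) = C1 + C2*erf(sqrt(6)*c/2)


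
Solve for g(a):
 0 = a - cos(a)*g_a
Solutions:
 g(a) = C1 + Integral(a/cos(a), a)


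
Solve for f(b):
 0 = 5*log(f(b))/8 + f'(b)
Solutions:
 li(f(b)) = C1 - 5*b/8


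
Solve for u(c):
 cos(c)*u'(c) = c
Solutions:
 u(c) = C1 + Integral(c/cos(c), c)


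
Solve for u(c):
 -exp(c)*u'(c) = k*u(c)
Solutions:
 u(c) = C1*exp(k*exp(-c))


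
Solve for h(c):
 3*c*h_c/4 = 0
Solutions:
 h(c) = C1


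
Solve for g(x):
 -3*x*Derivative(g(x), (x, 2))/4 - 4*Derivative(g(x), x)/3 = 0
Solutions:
 g(x) = C1 + C2/x^(7/9)


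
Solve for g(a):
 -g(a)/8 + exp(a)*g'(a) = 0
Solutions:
 g(a) = C1*exp(-exp(-a)/8)


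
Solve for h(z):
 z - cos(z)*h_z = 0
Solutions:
 h(z) = C1 + Integral(z/cos(z), z)


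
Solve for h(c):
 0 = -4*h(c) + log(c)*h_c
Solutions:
 h(c) = C1*exp(4*li(c))


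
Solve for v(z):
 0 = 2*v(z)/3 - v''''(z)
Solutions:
 v(z) = C1*exp(-2^(1/4)*3^(3/4)*z/3) + C2*exp(2^(1/4)*3^(3/4)*z/3) + C3*sin(2^(1/4)*3^(3/4)*z/3) + C4*cos(2^(1/4)*3^(3/4)*z/3)


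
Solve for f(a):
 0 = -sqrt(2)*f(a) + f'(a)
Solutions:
 f(a) = C1*exp(sqrt(2)*a)


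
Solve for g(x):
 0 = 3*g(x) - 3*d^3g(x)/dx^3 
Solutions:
 g(x) = C3*exp(x) + (C1*sin(sqrt(3)*x/2) + C2*cos(sqrt(3)*x/2))*exp(-x/2)
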